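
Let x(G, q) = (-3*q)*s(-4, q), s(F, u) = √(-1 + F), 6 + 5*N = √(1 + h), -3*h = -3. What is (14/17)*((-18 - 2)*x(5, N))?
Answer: 168*I*√5*(-6 + √2)/17 ≈ -101.33*I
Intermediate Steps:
h = 1 (h = -⅓*(-3) = 1)
N = -6/5 + √2/5 (N = -6/5 + √(1 + 1)/5 = -6/5 + √2/5 ≈ -0.91716)
x(G, q) = -3*I*q*√5 (x(G, q) = (-3*q)*√(-1 - 4) = (-3*q)*√(-5) = (-3*q)*(I*√5) = -3*I*q*√5)
(14/17)*((-18 - 2)*x(5, N)) = (14/17)*((-18 - 2)*(-3*I*(-6/5 + √2/5)*√5)) = (14*(1/17))*(-(-60)*I*√5*(-6/5 + √2/5)) = 14*(60*I*√5*(-6/5 + √2/5))/17 = 840*I*√5*(-6/5 + √2/5)/17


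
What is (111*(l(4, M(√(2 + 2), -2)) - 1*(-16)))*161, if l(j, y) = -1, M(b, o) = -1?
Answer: 268065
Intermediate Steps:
(111*(l(4, M(√(2 + 2), -2)) - 1*(-16)))*161 = (111*(-1 - 1*(-16)))*161 = (111*(-1 + 16))*161 = (111*15)*161 = 1665*161 = 268065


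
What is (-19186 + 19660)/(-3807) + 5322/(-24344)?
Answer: -5299985/15446268 ≈ -0.34312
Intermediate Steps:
(-19186 + 19660)/(-3807) + 5322/(-24344) = 474*(-1/3807) + 5322*(-1/24344) = -158/1269 - 2661/12172 = -5299985/15446268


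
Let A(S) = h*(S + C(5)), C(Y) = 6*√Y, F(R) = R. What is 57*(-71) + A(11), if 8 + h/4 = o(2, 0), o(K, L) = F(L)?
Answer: -4399 - 192*√5 ≈ -4828.3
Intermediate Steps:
o(K, L) = L
h = -32 (h = -32 + 4*0 = -32 + 0 = -32)
A(S) = -192*√5 - 32*S (A(S) = -32*(S + 6*√5) = -192*√5 - 32*S)
57*(-71) + A(11) = 57*(-71) + (-192*√5 - 32*11) = -4047 + (-192*√5 - 352) = -4047 + (-352 - 192*√5) = -4399 - 192*√5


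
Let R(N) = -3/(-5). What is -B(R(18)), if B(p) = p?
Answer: -3/5 ≈ -0.60000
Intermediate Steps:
R(N) = 3/5 (R(N) = -3*(-1/5) = 3/5)
-B(R(18)) = -1*3/5 = -3/5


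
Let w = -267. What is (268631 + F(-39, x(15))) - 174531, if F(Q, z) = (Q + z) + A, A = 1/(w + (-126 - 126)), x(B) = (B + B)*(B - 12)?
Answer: 48864368/519 ≈ 94151.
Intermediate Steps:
x(B) = 2*B*(-12 + B) (x(B) = (2*B)*(-12 + B) = 2*B*(-12 + B))
A = -1/519 (A = 1/(-267 + (-126 - 126)) = 1/(-267 - 252) = 1/(-519) = -1/519 ≈ -0.0019268)
F(Q, z) = -1/519 + Q + z (F(Q, z) = (Q + z) - 1/519 = -1/519 + Q + z)
(268631 + F(-39, x(15))) - 174531 = (268631 + (-1/519 - 39 + 2*15*(-12 + 15))) - 174531 = (268631 + (-1/519 - 39 + 2*15*3)) - 174531 = (268631 + (-1/519 - 39 + 90)) - 174531 = (268631 + 26468/519) - 174531 = 139445957/519 - 174531 = 48864368/519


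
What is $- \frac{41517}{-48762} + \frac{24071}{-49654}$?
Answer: $\frac{3522758}{9608049} \approx 0.36665$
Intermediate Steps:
$- \frac{41517}{-48762} + \frac{24071}{-49654} = \left(-41517\right) \left(- \frac{1}{48762}\right) + 24071 \left(- \frac{1}{49654}\right) = \frac{659}{774} - \frac{24071}{49654} = \frac{3522758}{9608049}$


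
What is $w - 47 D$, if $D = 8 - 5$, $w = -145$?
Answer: $-286$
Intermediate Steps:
$D = 3$
$w - 47 D = -145 - 141 = -286$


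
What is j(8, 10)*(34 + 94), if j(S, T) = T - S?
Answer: 256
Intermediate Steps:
j(8, 10)*(34 + 94) = (10 - 1*8)*(34 + 94) = (10 - 8)*128 = 2*128 = 256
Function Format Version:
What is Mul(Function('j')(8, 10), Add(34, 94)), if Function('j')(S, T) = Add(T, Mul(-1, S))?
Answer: 256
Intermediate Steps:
Mul(Function('j')(8, 10), Add(34, 94)) = Mul(Add(10, Mul(-1, 8)), Add(34, 94)) = Mul(Add(10, -8), 128) = Mul(2, 128) = 256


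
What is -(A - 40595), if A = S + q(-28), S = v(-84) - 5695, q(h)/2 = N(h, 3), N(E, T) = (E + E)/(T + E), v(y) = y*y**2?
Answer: 15974738/25 ≈ 6.3899e+5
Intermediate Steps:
v(y) = y**3
N(E, T) = 2*E/(E + T) (N(E, T) = (2*E)/(E + T) = 2*E/(E + T))
q(h) = 4*h/(3 + h) (q(h) = 2*(2*h/(h + 3)) = 2*(2*h/(3 + h)) = 4*h/(3 + h))
S = -598399 (S = (-84)**3 - 5695 = -592704 - 5695 = -598399)
A = -14959863/25 (A = -598399 + 4*(-28)/(3 - 28) = -598399 + 4*(-28)/(-25) = -598399 + 4*(-28)*(-1/25) = -598399 + 112/25 = -14959863/25 ≈ -5.9839e+5)
-(A - 40595) = -(-14959863/25 - 40595) = -1*(-15974738/25) = 15974738/25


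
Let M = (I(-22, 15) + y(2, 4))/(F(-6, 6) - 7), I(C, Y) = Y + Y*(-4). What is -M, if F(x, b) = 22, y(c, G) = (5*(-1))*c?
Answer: 11/3 ≈ 3.6667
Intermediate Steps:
y(c, G) = -5*c
I(C, Y) = -3*Y (I(C, Y) = Y - 4*Y = -3*Y)
M = -11/3 (M = (-3*15 - 5*2)/(22 - 7) = (-45 - 10)/15 = -55*1/15 = -11/3 ≈ -3.6667)
-M = -1*(-11/3) = 11/3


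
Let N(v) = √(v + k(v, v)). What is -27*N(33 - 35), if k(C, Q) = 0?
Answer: -27*I*√2 ≈ -38.184*I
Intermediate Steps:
N(v) = √v (N(v) = √(v + 0) = √v)
-27*N(33 - 35) = -27*√(33 - 35) = -27*I*√2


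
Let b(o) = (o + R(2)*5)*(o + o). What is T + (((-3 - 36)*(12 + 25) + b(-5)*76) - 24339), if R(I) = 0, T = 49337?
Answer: 27355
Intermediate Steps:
b(o) = 2*o² (b(o) = (o + 0*5)*(o + o) = (o + 0)*(2*o) = o*(2*o) = 2*o²)
T + (((-3 - 36)*(12 + 25) + b(-5)*76) - 24339) = 49337 + (((-3 - 36)*(12 + 25) + (2*(-5)²)*76) - 24339) = 49337 + ((-39*37 + (2*25)*76) - 24339) = 49337 + ((-1443 + 50*76) - 24339) = 49337 + ((-1443 + 3800) - 24339) = 49337 + (2357 - 24339) = 49337 - 21982 = 27355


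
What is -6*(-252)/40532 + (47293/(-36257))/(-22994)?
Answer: 315615347093/8447815809914 ≈ 0.037361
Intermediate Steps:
-6*(-252)/40532 + (47293/(-36257))/(-22994) = 1512*(1/40532) + (47293*(-1/36257))*(-1/22994) = 378/10133 - 47293/36257*(-1/22994) = 378/10133 + 47293/833693458 = 315615347093/8447815809914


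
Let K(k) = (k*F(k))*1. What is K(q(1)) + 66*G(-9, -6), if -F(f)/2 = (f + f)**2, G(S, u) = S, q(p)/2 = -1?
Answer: -530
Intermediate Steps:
q(p) = -2 (q(p) = 2*(-1) = -2)
F(f) = -8*f**2 (F(f) = -2*(f + f)**2 = -2*4*f**2 = -8*f**2)
K(k) = -8*k**3 (K(k) = (k*(-8*k**2))*1 = -8*k**3*1 = -8*k**3)
K(q(1)) + 66*G(-9, -6) = -8*(-2)**3 + 66*(-9) = -8*(-8) - 594 = 64 - 594 = -530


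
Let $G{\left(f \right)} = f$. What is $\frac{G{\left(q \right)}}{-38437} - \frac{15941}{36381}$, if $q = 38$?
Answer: $- \frac{32321405}{73598763} \approx -0.43916$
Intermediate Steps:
$\frac{G{\left(q \right)}}{-38437} - \frac{15941}{36381} = \frac{38}{-38437} - \frac{15941}{36381} = 38 \left(- \frac{1}{38437}\right) - \frac{15941}{36381} = - \frac{2}{2023} - \frac{15941}{36381} = - \frac{32321405}{73598763}$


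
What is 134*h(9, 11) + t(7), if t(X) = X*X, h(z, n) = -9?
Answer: -1157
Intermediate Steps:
t(X) = X²
134*h(9, 11) + t(7) = 134*(-9) + 7² = -1206 + 49 = -1157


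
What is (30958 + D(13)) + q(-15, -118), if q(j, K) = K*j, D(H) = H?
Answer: 32741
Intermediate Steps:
(30958 + D(13)) + q(-15, -118) = (30958 + 13) - 118*(-15) = 30971 + 1770 = 32741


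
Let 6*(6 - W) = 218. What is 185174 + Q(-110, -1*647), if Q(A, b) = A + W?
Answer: 555101/3 ≈ 1.8503e+5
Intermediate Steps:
W = -91/3 (W = 6 - ⅙*218 = 6 - 109/3 = -91/3 ≈ -30.333)
Q(A, b) = -91/3 + A (Q(A, b) = A - 91/3 = -91/3 + A)
185174 + Q(-110, -1*647) = 185174 + (-91/3 - 110) = 185174 - 421/3 = 555101/3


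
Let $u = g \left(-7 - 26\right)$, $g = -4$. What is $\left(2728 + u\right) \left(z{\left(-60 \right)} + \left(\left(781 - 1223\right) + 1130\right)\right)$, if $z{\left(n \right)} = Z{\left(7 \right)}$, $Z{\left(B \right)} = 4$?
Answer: $1979120$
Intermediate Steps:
$z{\left(n \right)} = 4$
$u = 132$ ($u = - 4 \left(-7 - 26\right) = \left(-4\right) \left(-33\right) = 132$)
$\left(2728 + u\right) \left(z{\left(-60 \right)} + \left(\left(781 - 1223\right) + 1130\right)\right) = \left(2728 + 132\right) \left(4 + \left(\left(781 - 1223\right) + 1130\right)\right) = 2860 \left(4 + \left(-442 + 1130\right)\right) = 2860 \left(4 + 688\right) = 2860 \cdot 692 = 1979120$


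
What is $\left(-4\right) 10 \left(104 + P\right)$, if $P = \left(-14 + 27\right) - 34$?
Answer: $-3320$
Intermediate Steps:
$P = -21$ ($P = 13 - 34 = -21$)
$\left(-4\right) 10 \left(104 + P\right) = \left(-4\right) 10 \left(104 - 21\right) = \left(-40\right) 83 = -3320$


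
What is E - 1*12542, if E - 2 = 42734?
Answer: 30194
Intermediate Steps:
E = 42736 (E = 2 + 42734 = 42736)
E - 1*12542 = 42736 - 1*12542 = 42736 - 12542 = 30194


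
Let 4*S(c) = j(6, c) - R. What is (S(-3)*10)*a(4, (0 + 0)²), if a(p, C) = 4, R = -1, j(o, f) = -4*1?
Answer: -30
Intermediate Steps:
j(o, f) = -4
S(c) = -¾ (S(c) = (-4 - 1*(-1))/4 = (-4 + 1)/4 = (¼)*(-3) = -¾)
(S(-3)*10)*a(4, (0 + 0)²) = -¾*10*4 = -15/2*4 = -30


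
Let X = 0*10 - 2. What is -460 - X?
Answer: -458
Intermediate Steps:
X = -2 (X = 0 - 2 = -2)
-460 - X = -460 - 1*(-2) = -460 + 2 = -458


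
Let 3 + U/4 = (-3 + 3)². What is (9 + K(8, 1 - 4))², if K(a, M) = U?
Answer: 9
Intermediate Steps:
U = -12 (U = -12 + 4*(-3 + 3)² = -12 + 4*0² = -12 + 4*0 = -12 + 0 = -12)
K(a, M) = -12
(9 + K(8, 1 - 4))² = (9 - 12)² = (-3)² = 9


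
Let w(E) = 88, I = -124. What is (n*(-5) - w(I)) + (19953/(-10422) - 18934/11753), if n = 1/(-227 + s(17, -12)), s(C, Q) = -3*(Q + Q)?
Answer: -12867280087/140636398 ≈ -91.493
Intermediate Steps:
s(C, Q) = -6*Q
n = -1/155 (n = 1/(-227 - 6*(-12)) = 1/(-227 + 72) = 1/(-155) = -1/155 ≈ -0.0064516)
(n*(-5) - w(I)) + (19953/(-10422) - 18934/11753) = (-1/155*(-5) - 1*88) + (19953/(-10422) - 18934/11753) = (1/31 - 88) + (19953*(-1/10422) - 18934*1/11753) = -2727/31 + (-739/386 - 18934/11753) = -2727/31 - 15993991/4536658 = -12867280087/140636398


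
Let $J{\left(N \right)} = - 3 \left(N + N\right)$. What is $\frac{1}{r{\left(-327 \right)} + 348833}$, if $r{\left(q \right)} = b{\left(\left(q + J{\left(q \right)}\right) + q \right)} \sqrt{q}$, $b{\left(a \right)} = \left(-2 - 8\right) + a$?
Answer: $\frac{348833}{122235392797} - \frac{1298 i \sqrt{327}}{122235392797} \approx 2.8538 \cdot 10^{-6} - 1.9202 \cdot 10^{-7} i$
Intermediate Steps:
$J{\left(N \right)} = - 6 N$ ($J{\left(N \right)} = - 3 \cdot 2 N = - 6 N$)
$b{\left(a \right)} = -10 + a$
$r{\left(q \right)} = \sqrt{q} \left(-10 - 4 q\right)$ ($r{\left(q \right)} = \left(-10 + \left(\left(q - 6 q\right) + q\right)\right) \sqrt{q} = \left(-10 + \left(- 5 q + q\right)\right) \sqrt{q} = \left(-10 - 4 q\right) \sqrt{q} = \sqrt{q} \left(-10 - 4 q\right)$)
$\frac{1}{r{\left(-327 \right)} + 348833} = \frac{1}{\sqrt{-327} \left(-10 - -1308\right) + 348833} = \frac{1}{i \sqrt{327} \left(-10 + 1308\right) + 348833} = \frac{1}{i \sqrt{327} \cdot 1298 + 348833} = \frac{1}{1298 i \sqrt{327} + 348833} = \frac{1}{348833 + 1298 i \sqrt{327}}$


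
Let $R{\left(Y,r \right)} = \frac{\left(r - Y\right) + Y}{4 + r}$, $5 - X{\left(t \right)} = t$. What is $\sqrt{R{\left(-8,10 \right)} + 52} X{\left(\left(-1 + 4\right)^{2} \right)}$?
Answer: $- \frac{12 \sqrt{287}}{7} \approx -29.042$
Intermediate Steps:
$X{\left(t \right)} = 5 - t$
$R{\left(Y,r \right)} = \frac{r}{4 + r}$
$\sqrt{R{\left(-8,10 \right)} + 52} X{\left(\left(-1 + 4\right)^{2} \right)} = \sqrt{\frac{10}{4 + 10} + 52} \left(5 - \left(-1 + 4\right)^{2}\right) = \sqrt{\frac{10}{14} + 52} \left(5 - 3^{2}\right) = \sqrt{10 \cdot \frac{1}{14} + 52} \left(5 - 9\right) = \sqrt{\frac{5}{7} + 52} \left(5 - 9\right) = \sqrt{\frac{369}{7}} \left(-4\right) = \frac{3 \sqrt{287}}{7} \left(-4\right) = - \frac{12 \sqrt{287}}{7}$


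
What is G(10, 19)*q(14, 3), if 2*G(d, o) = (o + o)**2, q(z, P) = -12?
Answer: -8664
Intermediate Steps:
G(d, o) = 2*o**2 (G(d, o) = (o + o)**2/2 = (2*o)**2/2 = (4*o**2)/2 = 2*o**2)
G(10, 19)*q(14, 3) = (2*19**2)*(-12) = (2*361)*(-12) = 722*(-12) = -8664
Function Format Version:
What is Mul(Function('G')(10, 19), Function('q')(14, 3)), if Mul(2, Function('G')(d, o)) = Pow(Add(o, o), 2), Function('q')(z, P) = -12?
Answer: -8664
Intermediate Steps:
Function('G')(d, o) = Mul(2, Pow(o, 2)) (Function('G')(d, o) = Mul(Rational(1, 2), Pow(Add(o, o), 2)) = Mul(Rational(1, 2), Pow(Mul(2, o), 2)) = Mul(Rational(1, 2), Mul(4, Pow(o, 2))) = Mul(2, Pow(o, 2)))
Mul(Function('G')(10, 19), Function('q')(14, 3)) = Mul(Mul(2, Pow(19, 2)), -12) = Mul(Mul(2, 361), -12) = Mul(722, -12) = -8664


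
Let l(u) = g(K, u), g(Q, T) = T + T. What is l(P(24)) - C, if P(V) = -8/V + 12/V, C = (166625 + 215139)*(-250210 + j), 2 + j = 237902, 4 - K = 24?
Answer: 14098544521/3 ≈ 4.6995e+9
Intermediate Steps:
K = -20 (K = 4 - 1*24 = 4 - 24 = -20)
j = 237900 (j = -2 + 237902 = 237900)
C = -4699514840 (C = (166625 + 215139)*(-250210 + 237900) = 381764*(-12310) = -4699514840)
P(V) = 4/V
g(Q, T) = 2*T
l(u) = 2*u
l(P(24)) - C = 2*(4/24) - 1*(-4699514840) = 2*(4*(1/24)) + 4699514840 = 2*(1/6) + 4699514840 = 1/3 + 4699514840 = 14098544521/3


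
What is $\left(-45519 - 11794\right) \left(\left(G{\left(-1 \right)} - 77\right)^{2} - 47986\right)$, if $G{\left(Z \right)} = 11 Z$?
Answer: $2306389746$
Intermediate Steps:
$\left(-45519 - 11794\right) \left(\left(G{\left(-1 \right)} - 77\right)^{2} - 47986\right) = \left(-45519 - 11794\right) \left(\left(11 \left(-1\right) - 77\right)^{2} - 47986\right) = - 57313 \left(\left(-11 - 77\right)^{2} - 47986\right) = - 57313 \left(\left(-88\right)^{2} - 47986\right) = - 57313 \left(7744 - 47986\right) = \left(-57313\right) \left(-40242\right) = 2306389746$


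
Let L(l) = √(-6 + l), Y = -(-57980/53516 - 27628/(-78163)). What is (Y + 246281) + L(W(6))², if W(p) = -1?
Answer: 257540020000571/1045742777 ≈ 2.4627e+5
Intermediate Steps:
Y = 763337673/1045742777 (Y = -(-57980*1/53516 - 27628*(-1/78163)) = -(-14495/13379 + 27628/78163) = -1*(-763337673/1045742777) = 763337673/1045742777 ≈ 0.72995)
(Y + 246281) + L(W(6))² = (763337673/1045742777 + 246281) + (√(-6 - 1))² = 257547340200010/1045742777 + (√(-7))² = 257547340200010/1045742777 + (I*√7)² = 257547340200010/1045742777 - 7 = 257540020000571/1045742777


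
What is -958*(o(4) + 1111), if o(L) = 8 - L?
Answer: -1068170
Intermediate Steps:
-958*(o(4) + 1111) = -958*((8 - 1*4) + 1111) = -958*((8 - 4) + 1111) = -958*(4 + 1111) = -958*1115 = -1068170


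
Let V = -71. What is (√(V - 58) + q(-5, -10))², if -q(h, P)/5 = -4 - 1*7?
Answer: (55 + I*√129)² ≈ 2896.0 + 1249.4*I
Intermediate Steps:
q(h, P) = 55 (q(h, P) = -5*(-4 - 1*7) = -5*(-4 - 7) = -5*(-11) = 55)
(√(V - 58) + q(-5, -10))² = (√(-71 - 58) + 55)² = (√(-129) + 55)² = (I*√129 + 55)² = (55 + I*√129)²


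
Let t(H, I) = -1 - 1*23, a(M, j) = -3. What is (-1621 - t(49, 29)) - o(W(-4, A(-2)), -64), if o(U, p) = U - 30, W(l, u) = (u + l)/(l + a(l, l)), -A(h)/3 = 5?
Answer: -10988/7 ≈ -1569.7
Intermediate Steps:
A(h) = -15 (A(h) = -3*5 = -15)
t(H, I) = -24 (t(H, I) = -1 - 23 = -24)
W(l, u) = (l + u)/(-3 + l) (W(l, u) = (u + l)/(l - 3) = (l + u)/(-3 + l))
o(U, p) = -30 + U
(-1621 - t(49, 29)) - o(W(-4, A(-2)), -64) = (-1621 - 1*(-24)) - (-30 + (-4 - 15)/(-3 - 4)) = (-1621 + 24) - (-30 - 19/(-7)) = -1597 - (-30 - ⅐*(-19)) = -1597 - (-30 + 19/7) = -1597 - 1*(-191/7) = -1597 + 191/7 = -10988/7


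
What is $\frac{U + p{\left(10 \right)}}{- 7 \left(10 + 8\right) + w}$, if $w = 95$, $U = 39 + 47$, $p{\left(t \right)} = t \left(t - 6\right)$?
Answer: $- \frac{126}{31} \approx -4.0645$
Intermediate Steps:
$p{\left(t \right)} = t \left(-6 + t\right)$
$U = 86$
$\frac{U + p{\left(10 \right)}}{- 7 \left(10 + 8\right) + w} = \frac{86 + 10 \left(-6 + 10\right)}{- 7 \left(10 + 8\right) + 95} = \frac{86 + 10 \cdot 4}{\left(-7\right) 18 + 95} = \frac{86 + 40}{-126 + 95} = \frac{126}{-31} = 126 \left(- \frac{1}{31}\right) = - \frac{126}{31}$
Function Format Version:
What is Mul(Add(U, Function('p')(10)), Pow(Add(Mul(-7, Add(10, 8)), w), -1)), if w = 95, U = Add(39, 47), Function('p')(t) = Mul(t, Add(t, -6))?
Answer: Rational(-126, 31) ≈ -4.0645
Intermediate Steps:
Function('p')(t) = Mul(t, Add(-6, t))
U = 86
Mul(Add(U, Function('p')(10)), Pow(Add(Mul(-7, Add(10, 8)), w), -1)) = Mul(Add(86, Mul(10, Add(-6, 10))), Pow(Add(Mul(-7, Add(10, 8)), 95), -1)) = Mul(Add(86, Mul(10, 4)), Pow(Add(Mul(-7, 18), 95), -1)) = Mul(Add(86, 40), Pow(Add(-126, 95), -1)) = Mul(126, Pow(-31, -1)) = Mul(126, Rational(-1, 31)) = Rational(-126, 31)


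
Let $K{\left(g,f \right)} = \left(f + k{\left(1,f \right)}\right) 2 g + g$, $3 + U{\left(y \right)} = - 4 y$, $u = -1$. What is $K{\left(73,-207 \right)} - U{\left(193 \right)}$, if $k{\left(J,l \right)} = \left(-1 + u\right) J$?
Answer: $-29666$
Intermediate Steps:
$U{\left(y \right)} = -3 - 4 y$
$k{\left(J,l \right)} = - 2 J$ ($k{\left(J,l \right)} = \left(-1 - 1\right) J = - 2 J$)
$K{\left(g,f \right)} = g + g \left(-4 + 2 f\right)$ ($K{\left(g,f \right)} = \left(f - 2\right) 2 g + g = \left(-2 + f\right) 2 g + g = \left(-4 + 2 f\right) g + g = g \left(-4 + 2 f\right) + g = g + g \left(-4 + 2 f\right)$)
$K{\left(73,-207 \right)} - U{\left(193 \right)} = 73 \left(-3 + 2 \left(-207\right)\right) - \left(-3 - 772\right) = 73 \left(-3 - 414\right) - \left(-3 - 772\right) = 73 \left(-417\right) - -775 = -30441 + 775 = -29666$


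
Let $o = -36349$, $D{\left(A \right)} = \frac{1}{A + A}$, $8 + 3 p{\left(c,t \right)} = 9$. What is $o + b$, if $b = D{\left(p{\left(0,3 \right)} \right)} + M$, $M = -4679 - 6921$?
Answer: $- \frac{95895}{2} \approx -47948.0$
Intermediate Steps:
$p{\left(c,t \right)} = \frac{1}{3}$ ($p{\left(c,t \right)} = - \frac{8}{3} + \frac{1}{3} \cdot 9 = - \frac{8}{3} + 3 = \frac{1}{3}$)
$M = -11600$
$D{\left(A \right)} = \frac{1}{2 A}$
$b = - \frac{23197}{2}$ ($b = \frac{\frac{1}{\frac{1}{3}}}{2} - 11600 = \frac{1}{2} \cdot 3 - 11600 = \frac{3}{2} - 11600 = - \frac{23197}{2} \approx -11599.0$)
$o + b = -36349 - \frac{23197}{2} = - \frac{95895}{2}$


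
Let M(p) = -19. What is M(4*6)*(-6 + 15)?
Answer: -171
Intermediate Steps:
M(4*6)*(-6 + 15) = -19*(-6 + 15) = -19*9 = -171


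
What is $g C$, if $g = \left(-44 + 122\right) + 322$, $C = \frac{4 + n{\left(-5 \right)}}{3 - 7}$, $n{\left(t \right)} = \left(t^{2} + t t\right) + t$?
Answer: $-4900$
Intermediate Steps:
$n{\left(t \right)} = t + 2 t^{2}$ ($n{\left(t \right)} = \left(t^{2} + t^{2}\right) + t = 2 t^{2} + t = t + 2 t^{2}$)
$C = - \frac{49}{4}$ ($C = \frac{4 - 5 \left(1 + 2 \left(-5\right)\right)}{3 - 7} = \frac{4 - 5 \left(1 - 10\right)}{-4} = \left(4 - -45\right) \left(- \frac{1}{4}\right) = \left(4 + 45\right) \left(- \frac{1}{4}\right) = 49 \left(- \frac{1}{4}\right) = - \frac{49}{4} \approx -12.25$)
$g = 400$ ($g = 78 + 322 = 400$)
$g C = 400 \left(- \frac{49}{4}\right) = -4900$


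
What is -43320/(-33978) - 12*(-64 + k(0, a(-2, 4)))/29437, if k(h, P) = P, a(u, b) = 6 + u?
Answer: 216612500/166701731 ≈ 1.2994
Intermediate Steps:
-43320/(-33978) - 12*(-64 + k(0, a(-2, 4)))/29437 = -43320/(-33978) - 12*(-64 + (6 - 2))/29437 = -43320*(-1/33978) - 12*(-64 + 4)*(1/29437) = 7220/5663 - 12*(-60)*(1/29437) = 7220/5663 + 720*(1/29437) = 7220/5663 + 720/29437 = 216612500/166701731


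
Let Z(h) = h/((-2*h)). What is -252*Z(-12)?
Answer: 126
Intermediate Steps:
Z(h) = -½ (Z(h) = h*(-1/(2*h)) = -½)
-252*Z(-12) = -252*(-½) = 126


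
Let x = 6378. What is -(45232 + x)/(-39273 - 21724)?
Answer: 51610/60997 ≈ 0.84611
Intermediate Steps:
-(45232 + x)/(-39273 - 21724) = -(45232 + 6378)/(-39273 - 21724) = -51610/(-60997) = -51610*(-1)/60997 = -1*(-51610/60997) = 51610/60997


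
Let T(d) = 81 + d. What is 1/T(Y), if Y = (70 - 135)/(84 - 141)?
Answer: 57/4682 ≈ 0.012174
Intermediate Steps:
Y = 65/57 (Y = -65/(-57) = -65*(-1/57) = 65/57 ≈ 1.1404)
1/T(Y) = 1/(81 + 65/57) = 1/(4682/57) = 57/4682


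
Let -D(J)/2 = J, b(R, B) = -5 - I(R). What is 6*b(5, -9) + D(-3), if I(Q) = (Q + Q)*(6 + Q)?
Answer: -684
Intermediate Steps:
I(Q) = 2*Q*(6 + Q) (I(Q) = (2*Q)*(6 + Q) = 2*Q*(6 + Q))
b(R, B) = -5 - 2*R*(6 + R)
D(J) = -2*J
6*b(5, -9) + D(-3) = 6*(-5 - 2*5*(6 + 5)) - 2*(-3) = 6*(-5 - 2*5*11) + 6 = 6*(-5 - 110) + 6 = 6*(-115) + 6 = -690 + 6 = -684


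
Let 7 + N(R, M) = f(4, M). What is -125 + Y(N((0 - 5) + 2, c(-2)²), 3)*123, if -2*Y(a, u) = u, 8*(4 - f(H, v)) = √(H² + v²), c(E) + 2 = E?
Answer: -619/2 ≈ -309.50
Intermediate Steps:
c(E) = -2 + E
f(H, v) = 4 - √(H² + v²)/8
N(R, M) = -3 - √(16 + M²)/8 (N(R, M) = -7 + (4 - √(4² + M²)/8) = -7 + (4 - √(16 + M²)/8) = -3 - √(16 + M²)/8)
Y(a, u) = -u/2
-125 + Y(N((0 - 5) + 2, c(-2)²), 3)*123 = -125 - ½*3*123 = -125 - 3/2*123 = -125 - 369/2 = -619/2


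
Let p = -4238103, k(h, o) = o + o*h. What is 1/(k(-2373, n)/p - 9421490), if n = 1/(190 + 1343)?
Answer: -6497011899/61211532636307138 ≈ -1.0614e-7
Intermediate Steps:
n = 1/1533 ≈ 0.00065232
k(h, o) = o + h*o
1/(k(-2373, n)/p - 9421490) = 1/(((1 - 2373)/1533)/(-4238103) - 9421490) = 1/(((1/1533)*(-2372))*(-1/4238103) - 9421490) = 1/(-2372/1533*(-1/4238103) - 9421490) = 1/(2372/6497011899 - 9421490) = 1/(-61211532636307138/6497011899) = -6497011899/61211532636307138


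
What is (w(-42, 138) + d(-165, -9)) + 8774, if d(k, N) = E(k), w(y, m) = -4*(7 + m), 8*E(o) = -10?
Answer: 32771/4 ≈ 8192.8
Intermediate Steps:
E(o) = -5/4 (E(o) = (⅛)*(-10) = -5/4)
w(y, m) = -28 - 4*m
d(k, N) = -5/4
(w(-42, 138) + d(-165, -9)) + 8774 = ((-28 - 4*138) - 5/4) + 8774 = ((-28 - 552) - 5/4) + 8774 = (-580 - 5/4) + 8774 = -2325/4 + 8774 = 32771/4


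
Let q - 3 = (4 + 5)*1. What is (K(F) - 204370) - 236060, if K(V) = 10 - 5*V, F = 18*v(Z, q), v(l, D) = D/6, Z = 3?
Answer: -440600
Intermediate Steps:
q = 12 (q = 3 + (4 + 5)*1 = 3 + 9*1 = 3 + 9 = 12)
v(l, D) = D/6 (v(l, D) = D*(1/6) = D/6)
F = 36 (F = 18*((1/6)*12) = 18*2 = 36)
(K(F) - 204370) - 236060 = ((10 - 5*36) - 204370) - 236060 = ((10 - 180) - 204370) - 236060 = (-170 - 204370) - 236060 = -204540 - 236060 = -440600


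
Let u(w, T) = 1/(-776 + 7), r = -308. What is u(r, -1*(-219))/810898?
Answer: -1/623580562 ≈ -1.6036e-9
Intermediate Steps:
u(w, T) = -1/769 (u(w, T) = 1/(-769) = -1/769)
u(r, -1*(-219))/810898 = -1/769/810898 = -1/769*1/810898 = -1/623580562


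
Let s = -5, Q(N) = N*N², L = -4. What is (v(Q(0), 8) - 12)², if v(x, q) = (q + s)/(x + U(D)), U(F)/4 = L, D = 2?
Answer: 38025/256 ≈ 148.54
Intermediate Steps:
U(F) = -16 (U(F) = 4*(-4) = -16)
Q(N) = N³
v(x, q) = (-5 + q)/(-16 + x) (v(x, q) = (q - 5)/(x - 16) = (-5 + q)/(-16 + x))
(v(Q(0), 8) - 12)² = ((-5 + 8)/(-16 + 0³) - 12)² = (3/(-16 + 0) - 12)² = (3/(-16) - 12)² = (-1/16*3 - 12)² = (-3/16 - 12)² = (-195/16)² = 38025/256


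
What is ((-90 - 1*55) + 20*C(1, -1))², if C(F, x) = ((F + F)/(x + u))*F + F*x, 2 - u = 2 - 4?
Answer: 207025/9 ≈ 23003.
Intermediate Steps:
u = 4 (u = 2 - (2 - 4) = 2 - 1*(-2) = 2 + 2 = 4)
C(F, x) = F*x + 2*F²/(4 + x) (C(F, x) = ((F + F)/(x + 4))*F + F*x = ((2*F)/(4 + x))*F + F*x = (2*F/(4 + x))*F + F*x = 2*F²/(4 + x) + F*x = F*x + 2*F²/(4 + x))
((-90 - 1*55) + 20*C(1, -1))² = ((-90 - 1*55) + 20*(1*((-1)² + 2*1 + 4*(-1))/(4 - 1)))² = ((-90 - 55) + 20*(1*(1 + 2 - 4)/3))² = (-145 + 20*(1*(⅓)*(-1)))² = (-145 + 20*(-⅓))² = (-145 - 20/3)² = (-455/3)² = 207025/9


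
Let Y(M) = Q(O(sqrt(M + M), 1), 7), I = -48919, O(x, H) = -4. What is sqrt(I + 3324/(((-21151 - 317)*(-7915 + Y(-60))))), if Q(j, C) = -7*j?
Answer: 28*I*sqrt(12422410331136630)/14109843 ≈ 221.18*I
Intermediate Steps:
Y(M) = 28 (Y(M) = -7*(-4) = 28)
sqrt(I + 3324/(((-21151 - 317)*(-7915 + Y(-60))))) = sqrt(-48919 + 3324/(((-21151 - 317)*(-7915 + 28)))) = sqrt(-48919 + 3324/((-21468*(-7887)))) = sqrt(-48919 + 3324/169318116) = sqrt(-48919 + 3324*(1/169318116)) = sqrt(-48919 + 277/14109843) = sqrt(-690239409440/14109843) = 28*I*sqrt(12422410331136630)/14109843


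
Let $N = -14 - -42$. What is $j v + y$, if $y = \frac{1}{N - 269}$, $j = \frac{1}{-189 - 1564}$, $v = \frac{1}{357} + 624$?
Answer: $- \frac{54313150}{150822861} \approx -0.36011$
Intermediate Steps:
$v = \frac{222769}{357}$ ($v = \frac{1}{357} + 624 = \frac{222769}{357} \approx 624.0$)
$j = - \frac{1}{1753}$ ($j = \frac{1}{-1753} = - \frac{1}{1753} \approx -0.00057045$)
$N = 28$ ($N = -14 + 42 = 28$)
$y = - \frac{1}{241}$ ($y = \frac{1}{28 - 269} = \frac{1}{-241} = - \frac{1}{241} \approx -0.0041494$)
$j v + y = \left(- \frac{1}{1753}\right) \frac{222769}{357} - \frac{1}{241} = - \frac{222769}{625821} - \frac{1}{241} = - \frac{54313150}{150822861}$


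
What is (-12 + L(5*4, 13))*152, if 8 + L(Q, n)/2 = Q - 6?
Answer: 0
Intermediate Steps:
L(Q, n) = -28 + 2*Q (L(Q, n) = -16 + 2*(Q - 6) = -16 + 2*(-6 + Q) = -16 + (-12 + 2*Q) = -28 + 2*Q)
(-12 + L(5*4, 13))*152 = (-12 + (-28 + 2*(5*4)))*152 = (-12 + (-28 + 2*20))*152 = (-12 + (-28 + 40))*152 = (-12 + 12)*152 = 0*152 = 0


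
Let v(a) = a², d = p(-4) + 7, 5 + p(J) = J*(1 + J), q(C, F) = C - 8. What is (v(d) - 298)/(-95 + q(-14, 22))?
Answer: 34/39 ≈ 0.87179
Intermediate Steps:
q(C, F) = -8 + C
p(J) = -5 + J*(1 + J)
d = 14 (d = (-5 - 4 + (-4)²) + 7 = (-5 - 4 + 16) + 7 = 7 + 7 = 14)
(v(d) - 298)/(-95 + q(-14, 22)) = (14² - 298)/(-95 + (-8 - 14)) = (196 - 298)/(-95 - 22) = -102/(-117) = -102*(-1/117) = 34/39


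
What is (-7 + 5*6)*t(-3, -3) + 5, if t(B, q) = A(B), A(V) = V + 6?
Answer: 74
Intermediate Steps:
A(V) = 6 + V
t(B, q) = 6 + B
(-7 + 5*6)*t(-3, -3) + 5 = (-7 + 5*6)*(6 - 3) + 5 = (-7 + 30)*3 + 5 = 23*3 + 5 = 69 + 5 = 74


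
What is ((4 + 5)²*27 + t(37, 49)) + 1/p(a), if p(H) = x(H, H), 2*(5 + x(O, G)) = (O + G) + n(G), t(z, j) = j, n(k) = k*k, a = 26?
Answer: 802725/359 ≈ 2236.0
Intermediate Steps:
n(k) = k²
x(O, G) = -5 + G/2 + O/2 + G²/2 (x(O, G) = -5 + ((O + G) + G²)/2 = -5 + ((G + O) + G²)/2 = -5 + (G + O + G²)/2 = -5 + (G/2 + O/2 + G²/2) = -5 + G/2 + O/2 + G²/2)
p(H) = -5 + H + H²/2 (p(H) = -5 + H/2 + H/2 + H²/2 = -5 + H + H²/2)
((4 + 5)²*27 + t(37, 49)) + 1/p(a) = ((4 + 5)²*27 + 49) + 1/(-5 + 26 + (½)*26²) = (9²*27 + 49) + 1/(-5 + 26 + (½)*676) = (81*27 + 49) + 1/(-5 + 26 + 338) = (2187 + 49) + 1/359 = 2236 + 1/359 = 802725/359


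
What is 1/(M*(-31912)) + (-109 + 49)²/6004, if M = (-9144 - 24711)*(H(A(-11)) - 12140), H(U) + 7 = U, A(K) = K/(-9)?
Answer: 35429574491131497/59088657012439040 ≈ 0.59960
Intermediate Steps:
A(K) = -K/9 (A(K) = K*(-⅑) = -K/9)
H(U) = -7 + U
M = 1233585920/3 (M = (-9144 - 24711)*((-7 - ⅑*(-11)) - 12140) = -33855*((-7 + 11/9) - 12140) = -33855*(-52/9 - 12140) = -33855*(-109312/9) = 1233585920/3 ≈ 4.1120e+8)
1/(M*(-31912)) + (-109 + 49)²/6004 = 1/((1233585920/3)*(-31912)) + (-109 + 49)²/6004 = (3/1233585920)*(-1/31912) + (-60)²*(1/6004) = -3/39366193879040 + 3600*(1/6004) = -3/39366193879040 + 900/1501 = 35429574491131497/59088657012439040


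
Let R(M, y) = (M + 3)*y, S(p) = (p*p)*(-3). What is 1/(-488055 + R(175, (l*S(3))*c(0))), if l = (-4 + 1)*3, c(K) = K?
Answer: -1/488055 ≈ -2.0489e-6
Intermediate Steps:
S(p) = -3*p² (S(p) = p²*(-3) = -3*p²)
l = -9 (l = -3*3 = -9)
R(M, y) = y*(3 + M) (R(M, y) = (3 + M)*y = y*(3 + M))
1/(-488055 + R(175, (l*S(3))*c(0))) = 1/(-488055 + (-(-27)*3²*0)*(3 + 175)) = 1/(-488055 + (-(-27)*9*0)*178) = 1/(-488055 + (-9*(-27)*0)*178) = 1/(-488055 + (243*0)*178) = 1/(-488055 + 0*178) = 1/(-488055 + 0) = 1/(-488055) = -1/488055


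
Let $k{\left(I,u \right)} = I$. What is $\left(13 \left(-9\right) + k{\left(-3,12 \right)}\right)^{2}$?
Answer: $14400$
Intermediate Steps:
$\left(13 \left(-9\right) + k{\left(-3,12 \right)}\right)^{2} = \left(13 \left(-9\right) - 3\right)^{2} = \left(-117 - 3\right)^{2} = \left(-120\right)^{2} = 14400$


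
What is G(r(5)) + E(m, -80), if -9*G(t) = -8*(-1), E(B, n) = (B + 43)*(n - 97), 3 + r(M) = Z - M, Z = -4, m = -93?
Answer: 79642/9 ≈ 8849.1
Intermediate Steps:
r(M) = -7 - M (r(M) = -3 + (-4 - M) = -7 - M)
E(B, n) = (-97 + n)*(43 + B) (E(B, n) = (43 + B)*(-97 + n) = (-97 + n)*(43 + B))
G(t) = -8/9 (G(t) = -(-8)*(-1)/9 = -1/9*8 = -8/9)
G(r(5)) + E(m, -80) = -8/9 + (-4171 - 97*(-93) + 43*(-80) - 93*(-80)) = -8/9 + (-4171 + 9021 - 3440 + 7440) = -8/9 + 8850 = 79642/9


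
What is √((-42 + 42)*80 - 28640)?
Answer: 4*I*√1790 ≈ 169.23*I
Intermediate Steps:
√((-42 + 42)*80 - 28640) = √(0*80 - 28640) = √(0 - 28640) = √(-28640) = 4*I*√1790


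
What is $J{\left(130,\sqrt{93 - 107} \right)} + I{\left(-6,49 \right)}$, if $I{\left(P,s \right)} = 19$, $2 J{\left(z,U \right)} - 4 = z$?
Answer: $86$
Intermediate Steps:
$J{\left(z,U \right)} = 2 + \frac{z}{2}$
$J{\left(130,\sqrt{93 - 107} \right)} + I{\left(-6,49 \right)} = \left(2 + \frac{1}{2} \cdot 130\right) + 19 = \left(2 + 65\right) + 19 = 67 + 19 = 86$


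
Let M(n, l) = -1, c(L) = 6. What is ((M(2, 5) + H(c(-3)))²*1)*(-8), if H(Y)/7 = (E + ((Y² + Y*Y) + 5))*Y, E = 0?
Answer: -83618312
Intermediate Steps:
H(Y) = 7*Y*(5 + 2*Y²) (H(Y) = 7*((0 + ((Y² + Y*Y) + 5))*Y) = 7*((0 + ((Y² + Y²) + 5))*Y) = 7*((0 + (2*Y² + 5))*Y) = 7*((0 + (5 + 2*Y²))*Y) = 7*((5 + 2*Y²)*Y) = 7*(Y*(5 + 2*Y²)) = 7*Y*(5 + 2*Y²))
((M(2, 5) + H(c(-3)))²*1)*(-8) = ((-1 + (14*6³ + 35*6))²*1)*(-8) = ((-1 + (14*216 + 210))²*1)*(-8) = ((-1 + (3024 + 210))²*1)*(-8) = ((-1 + 3234)²*1)*(-8) = (3233²*1)*(-8) = (10452289*1)*(-8) = 10452289*(-8) = -83618312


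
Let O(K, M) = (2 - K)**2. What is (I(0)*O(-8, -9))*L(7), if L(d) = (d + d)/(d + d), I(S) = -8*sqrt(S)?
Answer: 0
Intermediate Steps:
L(d) = 1 (L(d) = (2*d)/((2*d)) = (2*d)*(1/(2*d)) = 1)
(I(0)*O(-8, -9))*L(7) = ((-8*sqrt(0))*(-2 - 8)**2)*1 = (-8*0*(-10)**2)*1 = (0*100)*1 = 0*1 = 0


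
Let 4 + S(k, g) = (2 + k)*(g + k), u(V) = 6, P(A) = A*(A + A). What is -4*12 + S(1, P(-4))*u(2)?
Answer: 522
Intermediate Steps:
P(A) = 2*A**2 (P(A) = A*(2*A) = 2*A**2)
S(k, g) = -4 + (2 + k)*(g + k)
-4*12 + S(1, P(-4))*u(2) = -4*12 + (-4 + 1**2 + 2*(2*(-4)**2) + 2*1 + (2*(-4)**2)*1)*6 = -48 + (-4 + 1 + 2*(2*16) + 2 + (2*16)*1)*6 = -48 + (-4 + 1 + 2*32 + 2 + 32*1)*6 = -48 + (-4 + 1 + 64 + 2 + 32)*6 = -48 + 95*6 = -48 + 570 = 522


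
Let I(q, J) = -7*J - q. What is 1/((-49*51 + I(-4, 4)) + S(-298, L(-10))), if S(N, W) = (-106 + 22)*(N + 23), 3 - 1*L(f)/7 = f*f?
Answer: 1/20577 ≈ 4.8598e-5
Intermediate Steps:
L(f) = 21 - 7*f**2 (L(f) = 21 - 7*f*f = 21 - 7*f**2)
I(q, J) = -q - 7*J
S(N, W) = -1932 - 84*N (S(N, W) = -84*(23 + N) = -1932 - 84*N)
1/((-49*51 + I(-4, 4)) + S(-298, L(-10))) = 1/((-49*51 + (-1*(-4) - 7*4)) + (-1932 - 84*(-298))) = 1/((-2499 + (4 - 28)) + (-1932 + 25032)) = 1/((-2499 - 24) + 23100) = 1/(-2523 + 23100) = 1/20577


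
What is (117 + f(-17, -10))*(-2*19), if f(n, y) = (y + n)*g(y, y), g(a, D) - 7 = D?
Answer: -7524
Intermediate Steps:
g(a, D) = 7 + D
f(n, y) = (7 + y)*(n + y) (f(n, y) = (y + n)*(7 + y) = (n + y)*(7 + y) = (7 + y)*(n + y))
(117 + f(-17, -10))*(-2*19) = (117 + (7 - 10)*(-17 - 10))*(-2*19) = (117 - 3*(-27))*(-38) = (117 + 81)*(-38) = 198*(-38) = -7524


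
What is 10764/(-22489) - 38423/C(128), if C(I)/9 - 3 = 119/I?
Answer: -110652869044/101807703 ≈ -1086.9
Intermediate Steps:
C(I) = 27 + 1071/I (C(I) = 27 + 9*(119/I) = 27 + 1071/I)
10764/(-22489) - 38423/C(128) = 10764/(-22489) - 38423/(27 + 1071/128) = 10764*(-1/22489) - 38423/(27 + 1071*(1/128)) = -10764/22489 - 38423/(27 + 1071/128) = -10764/22489 - 38423/4527/128 = -10764/22489 - 38423*128/4527 = -10764/22489 - 4918144/4527 = -110652869044/101807703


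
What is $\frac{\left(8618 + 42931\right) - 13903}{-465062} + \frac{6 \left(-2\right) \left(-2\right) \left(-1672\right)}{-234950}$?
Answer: $\frac{2454270059}{27316579225} \approx 0.089845$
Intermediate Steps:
$\frac{\left(8618 + 42931\right) - 13903}{-465062} + \frac{6 \left(-2\right) \left(-2\right) \left(-1672\right)}{-234950} = \left(51549 - 13903\right) \left(- \frac{1}{465062}\right) + \left(-12\right) \left(-2\right) \left(-1672\right) \left(- \frac{1}{234950}\right) = 37646 \left(- \frac{1}{465062}\right) + 24 \left(-1672\right) \left(- \frac{1}{234950}\right) = - \frac{18823}{232531} - - \frac{20064}{117475} = - \frac{18823}{232531} + \frac{20064}{117475} = \frac{2454270059}{27316579225}$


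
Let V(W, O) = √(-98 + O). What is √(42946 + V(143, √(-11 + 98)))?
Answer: √(42946 + I*√(98 - √87)) ≈ 207.23 + 0.023*I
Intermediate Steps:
√(42946 + V(143, √(-11 + 98))) = √(42946 + √(-98 + √(-11 + 98))) = √(42946 + √(-98 + √87))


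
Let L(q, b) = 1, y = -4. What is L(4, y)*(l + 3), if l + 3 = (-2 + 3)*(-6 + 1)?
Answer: -5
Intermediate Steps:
l = -8 (l = -3 + (-2 + 3)*(-6 + 1) = -3 + 1*(-5) = -3 - 5 = -8)
L(4, y)*(l + 3) = 1*(-8 + 3) = 1*(-5) = -5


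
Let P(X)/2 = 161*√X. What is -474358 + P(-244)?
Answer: -474358 + 644*I*√61 ≈ -4.7436e+5 + 5029.8*I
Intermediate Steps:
P(X) = 322*√X (P(X) = 2*(161*√X) = 322*√X)
-474358 + P(-244) = -474358 + 322*√(-244) = -474358 + 322*(2*I*√61) = -474358 + 644*I*√61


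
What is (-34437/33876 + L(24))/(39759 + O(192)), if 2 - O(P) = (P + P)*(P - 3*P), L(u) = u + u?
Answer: 530537/2114054364 ≈ 0.00025096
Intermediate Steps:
L(u) = 2*u
O(P) = 2 + 4*P**2 (O(P) = 2 - (P + P)*(P - 3*P) = 2 - 2*P*(-2*P) = 2 - (-4)*P**2 = 2 + 4*P**2)
(-34437/33876 + L(24))/(39759 + O(192)) = (-34437/33876 + 2*24)/(39759 + (2 + 4*192**2)) = (-34437*1/33876 + 48)/(39759 + (2 + 4*36864)) = (-11479/11292 + 48)/(39759 + (2 + 147456)) = 530537/(11292*(39759 + 147458)) = (530537/11292)/187217 = (530537/11292)*(1/187217) = 530537/2114054364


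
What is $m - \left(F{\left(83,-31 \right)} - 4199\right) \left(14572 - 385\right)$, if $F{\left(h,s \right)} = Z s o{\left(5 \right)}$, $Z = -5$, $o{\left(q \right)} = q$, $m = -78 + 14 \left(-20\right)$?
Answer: $48575930$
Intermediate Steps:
$m = -358$ ($m = -78 - 280 = -358$)
$F{\left(h,s \right)} = - 25 s$ ($F{\left(h,s \right)} = - 5 s 5 = - 25 s$)
$m - \left(F{\left(83,-31 \right)} - 4199\right) \left(14572 - 385\right) = -358 - \left(\left(-25\right) \left(-31\right) - 4199\right) \left(14572 - 385\right) = -358 - \left(775 - 4199\right) 14187 = -358 - \left(-3424\right) 14187 = -358 - -48576288 = -358 + 48576288 = 48575930$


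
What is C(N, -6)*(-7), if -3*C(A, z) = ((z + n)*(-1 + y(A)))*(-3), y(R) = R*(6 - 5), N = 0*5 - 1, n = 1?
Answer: -70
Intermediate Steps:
N = -1 (N = 0 - 1 = -1)
y(R) = R (y(R) = R*1 = R)
C(A, z) = (1 + z)*(-1 + A) (C(A, z) = -(z + 1)*(-1 + A)*(-3)/3 = -(1 + z)*(-1 + A)*(-3)/3 = -(-1)*(1 + z)*(-1 + A) = (1 + z)*(-1 + A))
C(N, -6)*(-7) = (-1 - 1 - 1*(-6) - 1*(-6))*(-7) = (-1 - 1 + 6 + 6)*(-7) = 10*(-7) = -70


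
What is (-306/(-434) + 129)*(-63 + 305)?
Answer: 6811332/217 ≈ 31389.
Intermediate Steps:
(-306/(-434) + 129)*(-63 + 305) = (-306*(-1/434) + 129)*242 = (153/217 + 129)*242 = (28146/217)*242 = 6811332/217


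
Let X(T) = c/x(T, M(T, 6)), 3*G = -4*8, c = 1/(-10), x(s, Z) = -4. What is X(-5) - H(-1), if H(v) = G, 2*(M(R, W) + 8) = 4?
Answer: 1283/120 ≈ 10.692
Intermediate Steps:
M(R, W) = -6 (M(R, W) = -8 + (½)*4 = -8 + 2 = -6)
c = -⅒ ≈ -0.10000
G = -32/3 (G = (-4*8)/3 = (⅓)*(-32) = -32/3 ≈ -10.667)
X(T) = 1/40 (X(T) = -⅒/(-4) = -⅒*(-¼) = 1/40)
H(v) = -32/3
X(-5) - H(-1) = 1/40 - 1*(-32/3) = 1/40 + 32/3 = 1283/120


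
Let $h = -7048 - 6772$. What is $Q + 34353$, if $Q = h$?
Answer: $20533$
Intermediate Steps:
$h = -13820$ ($h = -7048 - 6772 = -13820$)
$Q = -13820$
$Q + 34353 = -13820 + 34353 = 20533$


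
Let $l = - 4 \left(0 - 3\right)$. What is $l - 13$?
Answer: $-1$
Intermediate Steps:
$l = 12$ ($l = \left(-4\right) \left(-3\right) = 12$)
$l - 13 = 12 - 13 = -1$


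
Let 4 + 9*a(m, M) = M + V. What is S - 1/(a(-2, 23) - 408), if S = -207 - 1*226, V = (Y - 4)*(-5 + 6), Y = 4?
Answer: -1581740/3653 ≈ -433.00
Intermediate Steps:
V = 0 (V = (4 - 4)*(-5 + 6) = 0*1 = 0)
a(m, M) = -4/9 + M/9 (a(m, M) = -4/9 + (M + 0)/9 = -4/9 + M/9)
S = -433 (S = -207 - 226 = -433)
S - 1/(a(-2, 23) - 408) = -433 - 1/((-4/9 + (⅑)*23) - 408) = -433 - 1/((-4/9 + 23/9) - 408) = -433 - 1/(19/9 - 408) = -433 - 1/(-3653/9) = -433 - 1*(-9/3653) = -433 + 9/3653 = -1581740/3653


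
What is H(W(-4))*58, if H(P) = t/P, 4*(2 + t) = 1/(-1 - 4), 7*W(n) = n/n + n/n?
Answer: -8323/20 ≈ -416.15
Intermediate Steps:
W(n) = 2/7 (W(n) = (n/n + n/n)/7 = (1 + 1)/7 = (⅐)*2 = 2/7)
t = -41/20 (t = -2 + 1/(4*(-1 - 4)) = -2 + (¼)/(-5) = -2 + (¼)*(-⅕) = -2 - 1/20 = -41/20 ≈ -2.0500)
H(P) = -41/(20*P)
H(W(-4))*58 = -41/(20*2/7)*58 = -41/20*7/2*58 = -287/40*58 = -8323/20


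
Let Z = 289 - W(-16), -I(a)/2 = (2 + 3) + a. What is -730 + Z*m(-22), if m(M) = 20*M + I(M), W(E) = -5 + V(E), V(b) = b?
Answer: -126590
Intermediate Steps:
I(a) = -10 - 2*a (I(a) = -2*((2 + 3) + a) = -2*(5 + a) = -10 - 2*a)
W(E) = -5 + E
m(M) = -10 + 18*M (m(M) = 20*M + (-10 - 2*M) = -10 + 18*M)
Z = 310 (Z = 289 - (-5 - 16) = 289 - 1*(-21) = 289 + 21 = 310)
-730 + Z*m(-22) = -730 + 310*(-10 + 18*(-22)) = -730 + 310*(-10 - 396) = -730 + 310*(-406) = -730 - 125860 = -126590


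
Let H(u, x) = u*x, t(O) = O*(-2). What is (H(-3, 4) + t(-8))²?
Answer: 16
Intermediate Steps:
t(O) = -2*O
(H(-3, 4) + t(-8))² = (-3*4 - 2*(-8))² = (-12 + 16)² = 4² = 16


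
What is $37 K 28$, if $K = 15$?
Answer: $15540$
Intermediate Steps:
$37 K 28 = 37 \cdot 15 \cdot 28 = 555 \cdot 28 = 15540$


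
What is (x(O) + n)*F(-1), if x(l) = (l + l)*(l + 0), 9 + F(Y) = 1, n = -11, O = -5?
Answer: -312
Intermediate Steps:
F(Y) = -8 (F(Y) = -9 + 1 = -8)
x(l) = 2*l**2 (x(l) = (2*l)*l = 2*l**2)
(x(O) + n)*F(-1) = (2*(-5)**2 - 11)*(-8) = (2*25 - 11)*(-8) = (50 - 11)*(-8) = 39*(-8) = -312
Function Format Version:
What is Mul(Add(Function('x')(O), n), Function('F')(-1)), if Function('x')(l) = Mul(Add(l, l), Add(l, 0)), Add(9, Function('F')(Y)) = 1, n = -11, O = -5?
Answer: -312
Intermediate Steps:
Function('F')(Y) = -8 (Function('F')(Y) = Add(-9, 1) = -8)
Function('x')(l) = Mul(2, Pow(l, 2)) (Function('x')(l) = Mul(Mul(2, l), l) = Mul(2, Pow(l, 2)))
Mul(Add(Function('x')(O), n), Function('F')(-1)) = Mul(Add(Mul(2, Pow(-5, 2)), -11), -8) = Mul(Add(Mul(2, 25), -11), -8) = Mul(Add(50, -11), -8) = Mul(39, -8) = -312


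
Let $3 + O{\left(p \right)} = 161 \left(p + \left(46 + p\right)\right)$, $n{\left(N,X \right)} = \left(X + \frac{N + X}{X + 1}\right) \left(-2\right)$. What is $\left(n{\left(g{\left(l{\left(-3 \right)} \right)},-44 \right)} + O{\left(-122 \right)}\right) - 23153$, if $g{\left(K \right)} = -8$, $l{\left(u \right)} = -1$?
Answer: $- \frac{2362782}{43} \approx -54948.0$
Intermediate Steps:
$n{\left(N,X \right)} = - 2 X - \frac{2 \left(N + X\right)}{1 + X}$ ($n{\left(N,X \right)} = \left(X + \frac{N + X}{1 + X}\right) \left(-2\right) = - 2 X - \frac{2 \left(N + X\right)}{1 + X}$)
$O{\left(p \right)} = 7403 + 322 p$ ($O{\left(p \right)} = -3 + 161 \left(p + \left(46 + p\right)\right) = -3 + 161 \left(46 + 2 p\right) = -3 + \left(7406 + 322 p\right) = 7403 + 322 p$)
$\left(n{\left(g{\left(l{\left(-3 \right)} \right)},-44 \right)} + O{\left(-122 \right)}\right) - 23153 = \left(\frac{2 \left(\left(-1\right) \left(-8\right) - \left(-44\right)^{2} - -88\right)}{1 - 44} + \left(7403 + 322 \left(-122\right)\right)\right) - 23153 = \left(\frac{2 \left(8 - 1936 + 88\right)}{-43} + \left(7403 - 39284\right)\right) - 23153 = \left(2 \left(- \frac{1}{43}\right) \left(8 - 1936 + 88\right) - 31881\right) - 23153 = \left(2 \left(- \frac{1}{43}\right) \left(-1840\right) - 31881\right) - 23153 = \left(\frac{3680}{43} - 31881\right) - 23153 = - \frac{1367203}{43} - 23153 = - \frac{2362782}{43}$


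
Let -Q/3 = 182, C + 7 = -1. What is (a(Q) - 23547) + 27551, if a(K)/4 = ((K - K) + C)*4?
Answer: 3876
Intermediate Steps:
C = -8 (C = -7 - 1 = -8)
Q = -546 (Q = -3*182 = -546)
a(K) = -128 (a(K) = 4*(((K - K) - 8)*4) = 4*((0 - 8)*4) = 4*(-8*4) = 4*(-32) = -128)
(a(Q) - 23547) + 27551 = (-128 - 23547) + 27551 = -23675 + 27551 = 3876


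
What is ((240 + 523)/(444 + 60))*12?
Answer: 109/6 ≈ 18.167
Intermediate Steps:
((240 + 523)/(444 + 60))*12 = (763/504)*12 = (763*(1/504))*12 = (109/72)*12 = 109/6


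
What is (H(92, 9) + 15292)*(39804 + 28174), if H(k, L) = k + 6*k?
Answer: 1083297408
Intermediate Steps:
H(k, L) = 7*k
(H(92, 9) + 15292)*(39804 + 28174) = (7*92 + 15292)*(39804 + 28174) = (644 + 15292)*67978 = 15936*67978 = 1083297408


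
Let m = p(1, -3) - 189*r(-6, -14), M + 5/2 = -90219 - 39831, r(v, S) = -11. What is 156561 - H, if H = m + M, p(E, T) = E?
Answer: 569067/2 ≈ 2.8453e+5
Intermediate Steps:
M = -260105/2 (M = -5/2 + (-90219 - 39831) = -5/2 - 130050 = -260105/2 ≈ -1.3005e+5)
m = 2080 (m = 1 - 189*(-11) = 1 + 2079 = 2080)
H = -255945/2 (H = 2080 - 260105/2 = -255945/2 ≈ -1.2797e+5)
156561 - H = 156561 - 1*(-255945/2) = 156561 + 255945/2 = 569067/2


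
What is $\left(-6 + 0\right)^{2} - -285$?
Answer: $321$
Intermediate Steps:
$\left(-6 + 0\right)^{2} - -285 = \left(-6\right)^{2} + 285 = 36 + 285 = 321$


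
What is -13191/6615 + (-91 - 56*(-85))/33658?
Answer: -137699081/74215890 ≈ -1.8554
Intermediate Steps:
-13191/6615 + (-91 - 56*(-85))/33658 = -13191*1/6615 + (-91 + 4760)*(1/33658) = -4397/2205 + 4669*(1/33658) = -4397/2205 + 4669/33658 = -137699081/74215890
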